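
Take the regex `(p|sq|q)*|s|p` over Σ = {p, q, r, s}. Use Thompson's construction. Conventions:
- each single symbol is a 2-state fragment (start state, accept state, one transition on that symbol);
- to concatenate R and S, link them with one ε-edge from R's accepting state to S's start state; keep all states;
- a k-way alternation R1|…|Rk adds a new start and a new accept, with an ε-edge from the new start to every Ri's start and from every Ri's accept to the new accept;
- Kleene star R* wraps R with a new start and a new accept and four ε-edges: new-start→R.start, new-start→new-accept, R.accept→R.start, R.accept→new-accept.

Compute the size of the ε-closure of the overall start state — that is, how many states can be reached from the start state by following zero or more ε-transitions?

10

Work bottom-up. For each fragment F, track |ε-closure(F.start)| and whether F's accept lies in that closure (i.e. whether F accepts ε). A single-symbol fragment has closure size 1 and does not accept ε.
  sq : same as the first factor's closure: |ε-closure| = 1
  p|sq|q : new start ε-reaches every alternative's start; none of them accept ε, so the new accept is not reached: |ε-closure| = 1 + 1 + 1 + 1 = 4
  (p|sq|q)* : new start has ε-edges to the inner start and to the new accept, so |ε-closure| = 2 + 4 = 6
  (p|sq|q)*|s|p : |ε-closure| = 1 (new start) + (6 + 1 + 1) + 1 (new accept, since some branch ε-reaches its own accept) = 10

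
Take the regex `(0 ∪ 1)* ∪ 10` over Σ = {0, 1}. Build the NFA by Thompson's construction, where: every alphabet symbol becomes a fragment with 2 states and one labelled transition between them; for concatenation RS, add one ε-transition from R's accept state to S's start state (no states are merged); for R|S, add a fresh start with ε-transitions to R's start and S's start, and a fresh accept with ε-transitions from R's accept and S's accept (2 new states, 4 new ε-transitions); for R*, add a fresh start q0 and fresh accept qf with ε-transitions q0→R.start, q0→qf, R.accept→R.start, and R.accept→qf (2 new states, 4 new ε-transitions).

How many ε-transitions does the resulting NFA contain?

13

By structural recursion:
Each of the 4 symbol leaves contributes 0 ε-transitions.
  0 ∪ 1 : 4 ε-transitions
  (0 ∪ 1)* : 8 ε-transitions
  10 : 1 ε-transition
  (0 ∪ 1)* ∪ 10 : 13 ε-transitions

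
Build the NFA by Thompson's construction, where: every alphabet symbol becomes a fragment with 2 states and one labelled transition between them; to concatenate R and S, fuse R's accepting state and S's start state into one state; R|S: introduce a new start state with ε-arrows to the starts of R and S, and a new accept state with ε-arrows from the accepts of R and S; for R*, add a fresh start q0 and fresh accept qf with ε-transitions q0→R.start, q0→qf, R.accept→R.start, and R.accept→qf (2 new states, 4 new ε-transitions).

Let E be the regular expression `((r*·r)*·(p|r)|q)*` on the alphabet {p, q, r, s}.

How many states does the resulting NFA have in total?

18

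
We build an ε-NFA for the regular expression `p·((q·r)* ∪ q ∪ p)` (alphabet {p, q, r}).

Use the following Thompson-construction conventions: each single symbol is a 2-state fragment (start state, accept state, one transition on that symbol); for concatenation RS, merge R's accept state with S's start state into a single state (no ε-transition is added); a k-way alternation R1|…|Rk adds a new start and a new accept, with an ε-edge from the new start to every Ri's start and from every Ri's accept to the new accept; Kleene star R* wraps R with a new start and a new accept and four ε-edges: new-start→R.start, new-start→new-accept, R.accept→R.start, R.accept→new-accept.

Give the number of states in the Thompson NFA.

12

Recursing over subexpressions:
Each of the 5 symbol leaves contributes a 2-state fragment.
  q·r → 3 states
  (q·r)* → 5 states
  (q·r)* ∪ q ∪ p → 11 states
  p·((q·r)* ∪ q ∪ p) → 12 states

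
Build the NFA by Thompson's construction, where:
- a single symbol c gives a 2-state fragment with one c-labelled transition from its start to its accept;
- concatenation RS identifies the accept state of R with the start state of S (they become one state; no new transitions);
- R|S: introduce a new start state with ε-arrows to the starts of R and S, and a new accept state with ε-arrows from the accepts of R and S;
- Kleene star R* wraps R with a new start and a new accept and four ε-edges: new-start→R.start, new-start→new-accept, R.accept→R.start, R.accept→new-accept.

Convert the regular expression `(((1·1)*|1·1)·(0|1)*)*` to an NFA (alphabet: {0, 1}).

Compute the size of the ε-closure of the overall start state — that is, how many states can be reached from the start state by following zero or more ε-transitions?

12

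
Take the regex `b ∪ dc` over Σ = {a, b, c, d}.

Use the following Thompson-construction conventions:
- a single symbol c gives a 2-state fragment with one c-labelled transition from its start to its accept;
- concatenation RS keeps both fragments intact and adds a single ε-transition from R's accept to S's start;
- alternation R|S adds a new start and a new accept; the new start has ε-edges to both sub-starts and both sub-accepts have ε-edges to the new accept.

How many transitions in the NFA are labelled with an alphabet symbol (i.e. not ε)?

3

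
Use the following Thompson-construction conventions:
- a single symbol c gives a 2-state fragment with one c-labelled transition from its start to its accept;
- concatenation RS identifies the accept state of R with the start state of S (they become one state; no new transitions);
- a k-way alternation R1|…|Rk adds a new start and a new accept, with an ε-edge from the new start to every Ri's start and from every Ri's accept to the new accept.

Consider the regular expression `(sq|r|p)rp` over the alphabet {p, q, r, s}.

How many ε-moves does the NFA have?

By structural recursion:
Each of the 6 symbol leaves contributes 0 ε-transitions.
  sq : 0 ε-transitions
  sq|r|p : 6 ε-transitions
  (sq|r|p)rp : 6 ε-transitions

6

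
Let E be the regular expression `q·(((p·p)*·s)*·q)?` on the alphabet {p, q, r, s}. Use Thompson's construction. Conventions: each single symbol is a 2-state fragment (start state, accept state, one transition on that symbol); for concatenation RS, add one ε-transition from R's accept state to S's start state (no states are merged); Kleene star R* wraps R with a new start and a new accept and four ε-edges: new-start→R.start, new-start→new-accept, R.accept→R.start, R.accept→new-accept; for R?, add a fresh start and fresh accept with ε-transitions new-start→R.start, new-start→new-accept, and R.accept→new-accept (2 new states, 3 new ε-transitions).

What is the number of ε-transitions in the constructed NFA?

15

By structural recursion:
Each of the 5 symbol leaves contributes 0 ε-transitions.
  p·p : 1 ε-transition
  (p·p)* : 5 ε-transitions
  (p·p)*·s : 6 ε-transitions
  ((p·p)*·s)* : 10 ε-transitions
  ((p·p)*·s)*·q : 11 ε-transitions
  (((p·p)*·s)*·q)? : 14 ε-transitions
  q·(((p·p)*·s)*·q)? : 15 ε-transitions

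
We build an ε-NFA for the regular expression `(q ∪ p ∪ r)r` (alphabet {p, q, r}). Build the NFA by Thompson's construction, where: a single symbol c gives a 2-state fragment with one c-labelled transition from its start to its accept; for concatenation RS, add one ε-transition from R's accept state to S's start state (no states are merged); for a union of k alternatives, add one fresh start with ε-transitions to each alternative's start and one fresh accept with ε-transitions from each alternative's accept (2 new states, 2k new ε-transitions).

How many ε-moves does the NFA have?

7

By structural recursion:
Each of the 4 symbol leaves contributes 0 ε-transitions.
  q ∪ p ∪ r : 6 ε-transitions
  (q ∪ p ∪ r)r : 7 ε-transitions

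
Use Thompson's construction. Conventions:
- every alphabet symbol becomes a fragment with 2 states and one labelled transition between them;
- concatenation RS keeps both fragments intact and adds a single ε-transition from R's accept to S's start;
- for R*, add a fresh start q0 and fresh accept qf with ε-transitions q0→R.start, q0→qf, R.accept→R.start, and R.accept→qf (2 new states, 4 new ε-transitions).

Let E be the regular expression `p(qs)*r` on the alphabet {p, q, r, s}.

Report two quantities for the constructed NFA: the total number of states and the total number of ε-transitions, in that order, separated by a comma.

10, 7

Per subexpression:
Each of the 4 symbol leaves contributes 2 states and 0 ε-transitions.
  qs → 4 states, 1 ε-transition
  (qs)* → 6 states, 5 ε-transitions
  p(qs)*r → 10 states, 7 ε-transitions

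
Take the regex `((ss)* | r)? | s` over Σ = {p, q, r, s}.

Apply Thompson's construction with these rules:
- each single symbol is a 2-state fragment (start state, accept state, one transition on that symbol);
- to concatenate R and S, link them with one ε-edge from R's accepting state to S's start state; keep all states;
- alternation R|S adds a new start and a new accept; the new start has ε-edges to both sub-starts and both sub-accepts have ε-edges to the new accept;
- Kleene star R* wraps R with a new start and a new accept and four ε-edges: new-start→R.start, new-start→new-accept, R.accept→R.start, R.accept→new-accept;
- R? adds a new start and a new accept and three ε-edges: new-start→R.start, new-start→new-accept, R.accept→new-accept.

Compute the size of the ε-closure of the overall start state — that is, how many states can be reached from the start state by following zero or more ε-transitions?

11

Compute the ε-closure size of each fragment's start state recursively; a symbol fragment's start has no outgoing ε-edge, so its closure is just itself (size 1).
  ss → same as the first factor's closure: C = 1
  (ss)* → new start has ε-edges to the inner start and to the new accept, so C = 2 + 1 = 3
  (ss)* | r → C = 1 (new start) + (3 + 1) + 1 (new accept, since some branch ε-reaches its own accept) = 6
  ((ss)* | r)? → new start has ε-edges to the inner start and to the new accept, so C = 2 + 6 = 8
  ((ss)* | r)? | s → new start ε-reaches every alternative's start; at least one alternative accepts ε, so the union's new accept is reached too: C = 1 + 8 + 1 + 1 = 11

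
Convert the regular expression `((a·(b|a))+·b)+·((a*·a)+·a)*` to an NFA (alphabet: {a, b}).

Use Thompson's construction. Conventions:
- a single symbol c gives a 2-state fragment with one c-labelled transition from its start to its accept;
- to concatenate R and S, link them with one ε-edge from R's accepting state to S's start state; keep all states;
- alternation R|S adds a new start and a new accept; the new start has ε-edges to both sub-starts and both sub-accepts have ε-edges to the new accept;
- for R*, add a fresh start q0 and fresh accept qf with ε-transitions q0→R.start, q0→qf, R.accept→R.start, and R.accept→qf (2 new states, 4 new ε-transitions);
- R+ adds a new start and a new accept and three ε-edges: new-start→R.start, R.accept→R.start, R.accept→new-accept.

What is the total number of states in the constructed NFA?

Building bottom-up:
Each of the 7 symbol leaves contributes a 2-state fragment.
  b|a → 6 states
  a·(b|a) → 8 states
  (a·(b|a))+ → 10 states
  (a·(b|a))+·b → 12 states
  ((a·(b|a))+·b)+ → 14 states
  a* → 4 states
  a*·a → 6 states
  (a*·a)+ → 8 states
  (a*·a)+·a → 10 states
  ((a*·a)+·a)* → 12 states
  ((a·(b|a))+·b)+·((a*·a)+·a)* → 26 states

26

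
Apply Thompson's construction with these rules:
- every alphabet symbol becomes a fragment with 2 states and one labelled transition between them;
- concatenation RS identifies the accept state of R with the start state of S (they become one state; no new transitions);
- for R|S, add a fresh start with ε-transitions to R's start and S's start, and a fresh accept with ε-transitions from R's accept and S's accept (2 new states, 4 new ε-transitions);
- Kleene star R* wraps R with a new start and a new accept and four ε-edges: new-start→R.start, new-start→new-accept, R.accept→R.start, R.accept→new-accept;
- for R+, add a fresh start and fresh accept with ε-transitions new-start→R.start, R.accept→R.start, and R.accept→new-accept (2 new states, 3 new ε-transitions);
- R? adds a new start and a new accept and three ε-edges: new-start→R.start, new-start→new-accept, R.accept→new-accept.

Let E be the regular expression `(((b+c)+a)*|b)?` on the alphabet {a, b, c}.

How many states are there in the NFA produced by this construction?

Recursing over subexpressions:
Each of the 4 symbol leaves contributes a 2-state fragment.
  b+ — 4 states
  b+c — 5 states
  (b+c)+ — 7 states
  (b+c)+a — 8 states
  ((b+c)+a)* — 10 states
  ((b+c)+a)*|b — 14 states
  (((b+c)+a)*|b)? — 16 states

16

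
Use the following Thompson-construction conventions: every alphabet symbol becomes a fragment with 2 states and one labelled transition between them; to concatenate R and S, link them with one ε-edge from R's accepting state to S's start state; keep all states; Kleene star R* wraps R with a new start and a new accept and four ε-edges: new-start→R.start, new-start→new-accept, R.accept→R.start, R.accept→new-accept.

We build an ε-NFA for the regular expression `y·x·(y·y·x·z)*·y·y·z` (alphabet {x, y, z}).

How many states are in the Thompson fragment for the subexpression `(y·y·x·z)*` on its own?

10

Fragment for `(y·y·x·z)*`:
Each of the 4 symbol leaves contributes a 2-state fragment.
  y·y·x·z = 8 states
  (y·y·x·z)* = 10 states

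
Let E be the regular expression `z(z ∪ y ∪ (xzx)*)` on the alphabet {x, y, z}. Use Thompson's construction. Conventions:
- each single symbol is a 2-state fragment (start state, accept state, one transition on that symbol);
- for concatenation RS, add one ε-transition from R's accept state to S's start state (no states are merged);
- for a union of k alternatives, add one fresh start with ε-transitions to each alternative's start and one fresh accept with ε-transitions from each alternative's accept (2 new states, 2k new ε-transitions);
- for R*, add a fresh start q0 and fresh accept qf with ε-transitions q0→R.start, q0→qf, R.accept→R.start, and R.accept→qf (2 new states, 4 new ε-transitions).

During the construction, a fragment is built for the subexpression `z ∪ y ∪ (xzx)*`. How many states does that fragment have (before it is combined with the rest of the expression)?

14

Fragment for `z ∪ y ∪ (xzx)*`:
Each of the 5 symbol leaves contributes a 2-state fragment.
  xzx = 6 states
  (xzx)* = 8 states
  z ∪ y ∪ (xzx)* = 14 states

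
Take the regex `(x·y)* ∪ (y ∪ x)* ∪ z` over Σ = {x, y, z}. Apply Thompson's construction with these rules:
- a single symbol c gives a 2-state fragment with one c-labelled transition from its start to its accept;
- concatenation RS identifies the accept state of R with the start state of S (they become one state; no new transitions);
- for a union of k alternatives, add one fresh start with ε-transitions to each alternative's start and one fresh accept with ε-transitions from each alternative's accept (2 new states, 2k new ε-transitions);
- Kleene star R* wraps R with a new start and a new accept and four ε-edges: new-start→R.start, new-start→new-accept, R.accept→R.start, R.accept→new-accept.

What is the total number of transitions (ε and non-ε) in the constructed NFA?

23

Bottom-up over the parse tree:
Each of the 5 symbol leaves contributes 1 transition (1 symbol, 0 ε).
  x·y → 2 transitions (2 symbol, 0 ε)
  (x·y)* → 6 transitions (2 symbol, 4 ε)
  y ∪ x → 6 transitions (2 symbol, 4 ε)
  (y ∪ x)* → 10 transitions (2 symbol, 8 ε)
  (x·y)* ∪ (y ∪ x)* ∪ z → 23 transitions (5 symbol, 18 ε)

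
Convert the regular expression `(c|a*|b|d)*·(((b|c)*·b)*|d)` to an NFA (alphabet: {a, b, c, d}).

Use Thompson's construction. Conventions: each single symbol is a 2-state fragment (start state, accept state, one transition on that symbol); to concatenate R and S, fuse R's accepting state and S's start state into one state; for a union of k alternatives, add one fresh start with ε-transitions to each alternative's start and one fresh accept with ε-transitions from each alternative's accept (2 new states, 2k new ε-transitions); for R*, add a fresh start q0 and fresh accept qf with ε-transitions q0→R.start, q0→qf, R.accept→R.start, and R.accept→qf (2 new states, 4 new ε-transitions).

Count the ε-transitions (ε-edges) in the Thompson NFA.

Bottom-up over the parse tree:
Each of the 8 symbol leaves contributes 0 ε-transitions.
  a* = 4 ε-transitions
  c|a*|b|d = 12 ε-transitions
  (c|a*|b|d)* = 16 ε-transitions
  b|c = 4 ε-transitions
  (b|c)* = 8 ε-transitions
  (b|c)*·b = 8 ε-transitions
  ((b|c)*·b)* = 12 ε-transitions
  ((b|c)*·b)*|d = 16 ε-transitions
  (c|a*|b|d)*·(((b|c)*·b)*|d) = 32 ε-transitions

32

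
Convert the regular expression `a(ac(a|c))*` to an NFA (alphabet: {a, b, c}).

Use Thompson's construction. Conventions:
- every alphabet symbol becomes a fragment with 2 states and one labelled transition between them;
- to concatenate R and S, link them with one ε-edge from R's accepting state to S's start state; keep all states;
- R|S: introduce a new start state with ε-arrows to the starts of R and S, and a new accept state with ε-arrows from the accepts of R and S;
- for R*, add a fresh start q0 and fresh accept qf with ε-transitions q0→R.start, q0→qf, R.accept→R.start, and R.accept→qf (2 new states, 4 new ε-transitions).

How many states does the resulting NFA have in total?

By structural recursion:
Each of the 5 symbol leaves contributes a 2-state fragment.
  a|c → 6 states
  ac(a|c) → 10 states
  (ac(a|c))* → 12 states
  a(ac(a|c))* → 14 states

14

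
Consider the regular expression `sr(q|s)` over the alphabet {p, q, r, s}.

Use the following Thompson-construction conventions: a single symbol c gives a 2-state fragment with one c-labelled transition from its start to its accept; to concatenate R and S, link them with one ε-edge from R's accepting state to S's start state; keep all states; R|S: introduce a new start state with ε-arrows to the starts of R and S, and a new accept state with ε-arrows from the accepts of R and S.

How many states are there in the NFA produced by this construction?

10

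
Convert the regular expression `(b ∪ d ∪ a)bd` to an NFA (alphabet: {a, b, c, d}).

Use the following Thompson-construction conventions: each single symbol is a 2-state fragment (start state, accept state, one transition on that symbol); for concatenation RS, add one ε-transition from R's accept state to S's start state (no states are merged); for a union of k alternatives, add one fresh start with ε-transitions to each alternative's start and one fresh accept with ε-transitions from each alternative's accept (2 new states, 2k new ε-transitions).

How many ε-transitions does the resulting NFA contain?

8

Bottom-up over the parse tree:
Each of the 5 symbol leaves contributes 0 ε-transitions.
  b ∪ d ∪ a = 6 ε-transitions
  (b ∪ d ∪ a)bd = 8 ε-transitions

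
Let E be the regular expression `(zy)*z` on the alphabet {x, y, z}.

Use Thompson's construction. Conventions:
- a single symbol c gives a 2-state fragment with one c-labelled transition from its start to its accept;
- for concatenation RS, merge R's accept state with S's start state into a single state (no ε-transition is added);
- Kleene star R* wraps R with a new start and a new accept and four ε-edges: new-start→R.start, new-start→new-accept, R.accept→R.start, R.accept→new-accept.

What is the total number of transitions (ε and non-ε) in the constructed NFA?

Bottom-up over the parse tree:
Each of the 3 symbol leaves contributes 1 transition (1 symbol, 0 ε).
  zy — 2 transitions (2 symbol, 0 ε)
  (zy)* — 6 transitions (2 symbol, 4 ε)
  (zy)*z — 7 transitions (3 symbol, 4 ε)

7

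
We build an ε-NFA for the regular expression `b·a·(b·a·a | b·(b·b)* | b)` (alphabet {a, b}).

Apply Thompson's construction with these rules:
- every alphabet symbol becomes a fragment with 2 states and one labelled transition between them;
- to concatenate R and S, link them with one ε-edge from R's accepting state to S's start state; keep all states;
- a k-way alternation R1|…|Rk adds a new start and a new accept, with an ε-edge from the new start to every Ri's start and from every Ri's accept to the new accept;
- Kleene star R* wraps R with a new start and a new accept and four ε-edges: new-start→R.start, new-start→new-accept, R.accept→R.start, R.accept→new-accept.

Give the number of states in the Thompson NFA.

22

Bottom-up over the parse tree:
Each of the 9 symbol leaves contributes a 2-state fragment.
  b·a·a — 6 states
  b·b — 4 states
  (b·b)* — 6 states
  b·(b·b)* — 8 states
  b·a·a | b·(b·b)* | b — 18 states
  b·a·(b·a·a | b·(b·b)* | b) — 22 states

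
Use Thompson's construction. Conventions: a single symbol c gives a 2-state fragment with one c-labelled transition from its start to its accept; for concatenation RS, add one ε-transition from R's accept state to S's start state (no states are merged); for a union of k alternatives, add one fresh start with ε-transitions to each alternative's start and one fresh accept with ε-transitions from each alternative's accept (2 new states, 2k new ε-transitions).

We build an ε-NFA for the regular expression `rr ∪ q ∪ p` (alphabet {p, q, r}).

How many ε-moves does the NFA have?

Recursing over subexpressions:
Each of the 4 symbol leaves contributes 0 ε-transitions.
  rr : 1 ε-transition
  rr ∪ q ∪ p : 7 ε-transitions

7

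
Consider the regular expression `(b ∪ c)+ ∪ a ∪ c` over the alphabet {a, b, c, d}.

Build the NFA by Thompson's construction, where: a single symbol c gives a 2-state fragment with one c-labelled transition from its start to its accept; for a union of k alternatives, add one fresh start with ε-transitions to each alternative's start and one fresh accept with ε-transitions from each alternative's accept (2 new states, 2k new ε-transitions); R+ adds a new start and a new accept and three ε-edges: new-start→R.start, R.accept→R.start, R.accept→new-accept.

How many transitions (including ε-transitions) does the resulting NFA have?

17

Building bottom-up:
Each of the 4 symbol leaves contributes 1 transition (1 symbol, 0 ε).
  b ∪ c : 6 transitions (2 symbol, 4 ε)
  (b ∪ c)+ : 9 transitions (2 symbol, 7 ε)
  (b ∪ c)+ ∪ a ∪ c : 17 transitions (4 symbol, 13 ε)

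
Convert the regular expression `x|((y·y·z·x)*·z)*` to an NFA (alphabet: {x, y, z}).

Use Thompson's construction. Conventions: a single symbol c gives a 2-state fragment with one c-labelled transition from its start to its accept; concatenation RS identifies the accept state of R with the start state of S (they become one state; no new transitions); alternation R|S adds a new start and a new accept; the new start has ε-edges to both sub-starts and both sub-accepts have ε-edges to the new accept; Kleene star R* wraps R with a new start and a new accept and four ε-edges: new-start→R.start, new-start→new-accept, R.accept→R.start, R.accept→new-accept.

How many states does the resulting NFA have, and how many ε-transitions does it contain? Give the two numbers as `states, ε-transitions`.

14, 12

By structural recursion:
Each of the 6 symbol leaves contributes 2 states and 0 ε-transitions.
  y·y·z·x = 5 states, 0 ε-transitions
  (y·y·z·x)* = 7 states, 4 ε-transitions
  (y·y·z·x)*·z = 8 states, 4 ε-transitions
  ((y·y·z·x)*·z)* = 10 states, 8 ε-transitions
  x|((y·y·z·x)*·z)* = 14 states, 12 ε-transitions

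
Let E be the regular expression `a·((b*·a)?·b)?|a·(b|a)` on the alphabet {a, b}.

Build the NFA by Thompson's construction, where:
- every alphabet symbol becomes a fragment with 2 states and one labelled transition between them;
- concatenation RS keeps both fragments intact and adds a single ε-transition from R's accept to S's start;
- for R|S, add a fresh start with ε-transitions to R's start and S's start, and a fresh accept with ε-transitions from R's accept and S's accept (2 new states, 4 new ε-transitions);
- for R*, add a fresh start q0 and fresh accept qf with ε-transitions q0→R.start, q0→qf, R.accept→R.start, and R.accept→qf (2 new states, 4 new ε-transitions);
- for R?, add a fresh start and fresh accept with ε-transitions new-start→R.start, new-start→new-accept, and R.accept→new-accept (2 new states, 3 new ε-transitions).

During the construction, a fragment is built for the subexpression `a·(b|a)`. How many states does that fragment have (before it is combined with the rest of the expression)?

Fragment for `a·(b|a)`:
Each of the 3 symbol leaves contributes a 2-state fragment.
  b|a — 6 states
  a·(b|a) — 8 states

8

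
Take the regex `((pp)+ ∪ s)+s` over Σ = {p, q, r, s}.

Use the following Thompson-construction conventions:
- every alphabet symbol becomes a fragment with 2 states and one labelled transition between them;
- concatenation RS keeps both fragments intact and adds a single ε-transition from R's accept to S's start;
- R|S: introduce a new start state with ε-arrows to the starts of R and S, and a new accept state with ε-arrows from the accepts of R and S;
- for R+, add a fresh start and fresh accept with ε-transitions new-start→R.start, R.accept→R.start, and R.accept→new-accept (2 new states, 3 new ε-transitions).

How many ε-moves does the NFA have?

12

Per subexpression:
Each of the 4 symbol leaves contributes 0 ε-transitions.
  pp : 1 ε-transition
  (pp)+ : 4 ε-transitions
  (pp)+ ∪ s : 8 ε-transitions
  ((pp)+ ∪ s)+ : 11 ε-transitions
  ((pp)+ ∪ s)+s : 12 ε-transitions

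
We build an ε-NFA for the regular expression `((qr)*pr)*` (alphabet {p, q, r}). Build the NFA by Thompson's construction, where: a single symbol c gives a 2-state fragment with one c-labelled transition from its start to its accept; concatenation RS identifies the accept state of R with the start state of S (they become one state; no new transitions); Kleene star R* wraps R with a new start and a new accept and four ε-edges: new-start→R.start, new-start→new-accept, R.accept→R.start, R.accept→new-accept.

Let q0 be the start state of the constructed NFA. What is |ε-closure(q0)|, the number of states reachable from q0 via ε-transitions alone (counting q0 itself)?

Compute the ε-closure size of each fragment's start state recursively; a symbol fragment's start has no outgoing ε-edge, so its closure is just itself (size 1).
  qr → |ε-closure| equals the left operand's closure size = 1 (its accept is not ε-reachable, so the closure stops there)
  (qr)* → |ε-closure| = 1 (new start) + 1 (body) + 1 (new accept) = 3
  (qr)*pr → the left operand accepts ε, so the closure extends into the next operand (the shared merged state is already counted); |ε-closure| = 3 + (1−1) = 3
  ((qr)*pr)* → the star's fresh start ε-reaches both the body's start and the fresh accept: |ε-closure| = 2 + 3 = 5

5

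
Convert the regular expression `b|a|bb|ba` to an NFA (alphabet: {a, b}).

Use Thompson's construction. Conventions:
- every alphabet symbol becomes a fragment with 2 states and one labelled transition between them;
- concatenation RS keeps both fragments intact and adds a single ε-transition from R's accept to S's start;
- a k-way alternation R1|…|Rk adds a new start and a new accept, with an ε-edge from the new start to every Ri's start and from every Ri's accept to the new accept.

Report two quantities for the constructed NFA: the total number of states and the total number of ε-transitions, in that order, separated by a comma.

14, 10

By structural recursion:
Each of the 6 symbol leaves contributes 2 states and 0 ε-transitions.
  bb = 4 states, 1 ε-transition
  ba = 4 states, 1 ε-transition
  b|a|bb|ba = 14 states, 10 ε-transitions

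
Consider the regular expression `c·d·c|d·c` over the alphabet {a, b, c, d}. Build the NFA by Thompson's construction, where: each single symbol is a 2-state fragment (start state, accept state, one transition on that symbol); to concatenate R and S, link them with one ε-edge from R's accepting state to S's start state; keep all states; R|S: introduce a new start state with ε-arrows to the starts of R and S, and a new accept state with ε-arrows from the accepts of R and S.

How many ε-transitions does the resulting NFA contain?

7

Building bottom-up:
Each of the 5 symbol leaves contributes 0 ε-transitions.
  c·d·c → 2 ε-transitions
  d·c → 1 ε-transition
  c·d·c|d·c → 7 ε-transitions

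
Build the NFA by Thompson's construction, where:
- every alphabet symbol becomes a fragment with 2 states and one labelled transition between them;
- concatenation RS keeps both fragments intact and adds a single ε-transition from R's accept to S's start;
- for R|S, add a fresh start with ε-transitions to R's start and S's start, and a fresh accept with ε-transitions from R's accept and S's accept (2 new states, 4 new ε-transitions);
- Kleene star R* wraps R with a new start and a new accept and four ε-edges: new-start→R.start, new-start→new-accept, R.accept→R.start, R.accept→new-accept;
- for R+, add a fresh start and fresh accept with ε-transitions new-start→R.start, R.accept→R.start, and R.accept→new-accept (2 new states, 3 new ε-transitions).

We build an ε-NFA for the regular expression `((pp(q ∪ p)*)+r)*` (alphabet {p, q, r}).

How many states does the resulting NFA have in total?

Building bottom-up:
Each of the 5 symbol leaves contributes a 2-state fragment.
  q ∪ p : 6 states
  (q ∪ p)* : 8 states
  pp(q ∪ p)* : 12 states
  (pp(q ∪ p)*)+ : 14 states
  (pp(q ∪ p)*)+r : 16 states
  ((pp(q ∪ p)*)+r)* : 18 states

18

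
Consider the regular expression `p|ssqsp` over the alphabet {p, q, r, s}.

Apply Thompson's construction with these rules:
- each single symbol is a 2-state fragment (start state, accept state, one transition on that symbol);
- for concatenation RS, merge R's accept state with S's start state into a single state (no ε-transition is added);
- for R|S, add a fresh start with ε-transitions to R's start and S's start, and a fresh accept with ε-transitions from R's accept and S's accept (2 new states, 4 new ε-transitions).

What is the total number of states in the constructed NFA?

10

Recursing over subexpressions:
Each of the 6 symbol leaves contributes a 2-state fragment.
  ssqsp — 6 states
  p|ssqsp — 10 states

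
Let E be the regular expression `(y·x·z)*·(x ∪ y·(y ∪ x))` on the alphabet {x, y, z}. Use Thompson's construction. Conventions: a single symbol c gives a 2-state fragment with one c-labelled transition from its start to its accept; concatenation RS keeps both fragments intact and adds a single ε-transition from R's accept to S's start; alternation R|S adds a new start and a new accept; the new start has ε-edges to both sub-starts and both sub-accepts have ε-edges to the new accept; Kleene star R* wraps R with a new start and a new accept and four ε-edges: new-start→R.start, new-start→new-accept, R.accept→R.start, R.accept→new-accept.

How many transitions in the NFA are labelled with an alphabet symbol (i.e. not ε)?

7

Per subexpression:
Each of the 7 symbol leaves contributes exactly 1 symbol transition.
  y·x·z = 3 symbol transitions
  (y·x·z)* = 3 symbol transitions
  y ∪ x = 2 symbol transitions
  y·(y ∪ x) = 3 symbol transitions
  x ∪ y·(y ∪ x) = 4 symbol transitions
  (y·x·z)*·(x ∪ y·(y ∪ x)) = 7 symbol transitions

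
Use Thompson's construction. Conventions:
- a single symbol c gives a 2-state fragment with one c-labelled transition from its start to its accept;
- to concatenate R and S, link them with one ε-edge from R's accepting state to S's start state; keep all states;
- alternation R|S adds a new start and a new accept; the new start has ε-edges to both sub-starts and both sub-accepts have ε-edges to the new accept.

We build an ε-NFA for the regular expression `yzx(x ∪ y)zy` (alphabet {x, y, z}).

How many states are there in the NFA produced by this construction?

16

Recursing over subexpressions:
Each of the 7 symbol leaves contributes a 2-state fragment.
  x ∪ y — 6 states
  yzx(x ∪ y)zy — 16 states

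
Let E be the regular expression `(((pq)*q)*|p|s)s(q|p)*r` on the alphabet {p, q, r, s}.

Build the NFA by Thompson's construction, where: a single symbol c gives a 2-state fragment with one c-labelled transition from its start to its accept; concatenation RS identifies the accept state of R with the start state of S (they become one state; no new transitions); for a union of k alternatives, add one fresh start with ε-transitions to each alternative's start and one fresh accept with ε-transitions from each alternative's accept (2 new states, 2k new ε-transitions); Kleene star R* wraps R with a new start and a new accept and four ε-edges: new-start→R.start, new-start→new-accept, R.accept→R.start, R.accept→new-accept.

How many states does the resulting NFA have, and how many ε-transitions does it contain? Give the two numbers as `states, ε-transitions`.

Per subexpression:
Each of the 9 symbol leaves contributes 2 states and 0 ε-transitions.
  pq = 3 states, 0 ε-transitions
  (pq)* = 5 states, 4 ε-transitions
  (pq)*q = 6 states, 4 ε-transitions
  ((pq)*q)* = 8 states, 8 ε-transitions
  ((pq)*q)*|p|s = 14 states, 14 ε-transitions
  q|p = 6 states, 4 ε-transitions
  (q|p)* = 8 states, 8 ε-transitions
  (((pq)*q)*|p|s)s(q|p)*r = 23 states, 22 ε-transitions

23, 22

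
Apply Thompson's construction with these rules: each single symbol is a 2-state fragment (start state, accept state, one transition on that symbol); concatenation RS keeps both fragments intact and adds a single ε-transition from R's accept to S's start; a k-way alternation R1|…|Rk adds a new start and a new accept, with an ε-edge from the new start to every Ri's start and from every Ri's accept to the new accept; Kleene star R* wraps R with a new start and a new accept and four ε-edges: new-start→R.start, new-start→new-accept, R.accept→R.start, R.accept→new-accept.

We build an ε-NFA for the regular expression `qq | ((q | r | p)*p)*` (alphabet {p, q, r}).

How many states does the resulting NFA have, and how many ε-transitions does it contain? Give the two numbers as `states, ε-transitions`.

20, 20

By structural recursion:
Each of the 6 symbol leaves contributes 2 states and 0 ε-transitions.
  qq = 4 states, 1 ε-transition
  q | r | p = 8 states, 6 ε-transitions
  (q | r | p)* = 10 states, 10 ε-transitions
  (q | r | p)*p = 12 states, 11 ε-transitions
  ((q | r | p)*p)* = 14 states, 15 ε-transitions
  qq | ((q | r | p)*p)* = 20 states, 20 ε-transitions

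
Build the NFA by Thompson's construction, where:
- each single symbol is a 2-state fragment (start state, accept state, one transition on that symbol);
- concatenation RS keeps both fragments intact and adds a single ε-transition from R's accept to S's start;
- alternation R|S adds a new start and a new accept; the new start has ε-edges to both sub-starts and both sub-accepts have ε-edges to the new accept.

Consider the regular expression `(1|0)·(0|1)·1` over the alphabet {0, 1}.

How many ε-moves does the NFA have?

10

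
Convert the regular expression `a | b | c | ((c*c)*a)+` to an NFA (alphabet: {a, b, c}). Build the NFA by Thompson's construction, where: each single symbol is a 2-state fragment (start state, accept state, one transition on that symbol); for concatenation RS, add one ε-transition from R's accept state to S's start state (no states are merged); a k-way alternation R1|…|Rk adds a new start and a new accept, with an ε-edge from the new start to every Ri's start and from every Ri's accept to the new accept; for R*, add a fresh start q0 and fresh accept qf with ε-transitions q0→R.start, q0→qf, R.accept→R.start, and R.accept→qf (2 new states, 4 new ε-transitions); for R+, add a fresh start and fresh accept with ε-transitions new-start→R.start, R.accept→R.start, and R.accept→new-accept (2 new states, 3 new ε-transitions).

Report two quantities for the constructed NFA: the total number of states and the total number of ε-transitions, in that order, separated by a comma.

20, 21

By structural recursion:
Each of the 6 symbol leaves contributes 2 states and 0 ε-transitions.
  c* → 4 states, 4 ε-transitions
  c*c → 6 states, 5 ε-transitions
  (c*c)* → 8 states, 9 ε-transitions
  (c*c)*a → 10 states, 10 ε-transitions
  ((c*c)*a)+ → 12 states, 13 ε-transitions
  a | b | c | ((c*c)*a)+ → 20 states, 21 ε-transitions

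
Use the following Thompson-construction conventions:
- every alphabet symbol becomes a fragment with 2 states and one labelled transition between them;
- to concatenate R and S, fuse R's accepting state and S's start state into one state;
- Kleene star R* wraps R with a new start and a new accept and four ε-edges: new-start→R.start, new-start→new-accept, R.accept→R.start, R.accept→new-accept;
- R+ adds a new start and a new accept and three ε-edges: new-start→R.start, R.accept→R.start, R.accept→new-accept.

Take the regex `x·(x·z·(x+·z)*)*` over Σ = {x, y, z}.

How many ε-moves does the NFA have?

By structural recursion:
Each of the 5 symbol leaves contributes 0 ε-transitions.
  x+ : 3 ε-transitions
  x+·z : 3 ε-transitions
  (x+·z)* : 7 ε-transitions
  x·z·(x+·z)* : 7 ε-transitions
  (x·z·(x+·z)*)* : 11 ε-transitions
  x·(x·z·(x+·z)*)* : 11 ε-transitions

11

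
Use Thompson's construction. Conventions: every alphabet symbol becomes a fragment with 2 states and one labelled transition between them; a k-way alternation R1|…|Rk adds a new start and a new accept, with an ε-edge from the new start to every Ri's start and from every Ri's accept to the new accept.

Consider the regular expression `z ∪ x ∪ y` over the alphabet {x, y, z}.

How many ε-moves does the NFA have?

6

By structural recursion:
Each of the 3 symbol leaves contributes 0 ε-transitions.
  z ∪ x ∪ y — 6 ε-transitions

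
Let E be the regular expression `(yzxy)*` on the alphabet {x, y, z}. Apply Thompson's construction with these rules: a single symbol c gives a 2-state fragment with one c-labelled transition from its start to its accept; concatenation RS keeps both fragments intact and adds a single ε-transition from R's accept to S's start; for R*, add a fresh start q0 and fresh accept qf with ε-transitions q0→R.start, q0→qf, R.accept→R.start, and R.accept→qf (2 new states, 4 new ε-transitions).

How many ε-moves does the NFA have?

7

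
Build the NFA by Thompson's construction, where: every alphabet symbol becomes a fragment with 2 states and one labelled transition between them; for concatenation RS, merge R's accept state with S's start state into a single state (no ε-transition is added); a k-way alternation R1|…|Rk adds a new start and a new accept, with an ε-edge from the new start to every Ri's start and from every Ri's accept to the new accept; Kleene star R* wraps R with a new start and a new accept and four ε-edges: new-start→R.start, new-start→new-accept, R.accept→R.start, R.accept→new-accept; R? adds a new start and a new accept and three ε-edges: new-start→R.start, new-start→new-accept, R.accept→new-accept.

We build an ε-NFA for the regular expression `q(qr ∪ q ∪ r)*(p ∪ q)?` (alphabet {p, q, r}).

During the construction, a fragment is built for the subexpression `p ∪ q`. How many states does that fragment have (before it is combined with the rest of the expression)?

Fragment for `p ∪ q`:
Each of the 2 symbol leaves contributes a 2-state fragment.
  p ∪ q = 6 states

6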